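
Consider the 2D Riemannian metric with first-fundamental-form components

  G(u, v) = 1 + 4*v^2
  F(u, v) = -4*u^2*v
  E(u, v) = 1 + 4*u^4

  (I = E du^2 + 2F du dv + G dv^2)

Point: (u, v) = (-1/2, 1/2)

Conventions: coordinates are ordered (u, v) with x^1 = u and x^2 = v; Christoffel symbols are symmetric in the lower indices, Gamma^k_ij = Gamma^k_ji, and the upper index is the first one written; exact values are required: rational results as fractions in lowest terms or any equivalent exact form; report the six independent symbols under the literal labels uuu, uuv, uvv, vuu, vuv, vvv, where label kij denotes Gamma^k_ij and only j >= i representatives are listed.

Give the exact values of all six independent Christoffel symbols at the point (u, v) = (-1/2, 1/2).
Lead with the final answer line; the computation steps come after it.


Answer: Gamma_uuu = -4/9, Gamma_uuv = 0, Gamma_uvv = -4/9, Gamma_vuu = 8/9, Gamma_vuv = 0, Gamma_vvv = 8/9

E = 5/4, F = -1/2, G = 2 at the point
E_u = -2, E_v = 0, F_u = 2, F_v = -1, G_u = 0, G_v = 4
EG - F^2 = 9/4;  g^inv = (4/9) * [[2, 1/2], [1/2, 5/4]]
first-kind symbols [ij,l] = (1/2)(d_i g_jl + d_j g_il - d_l g_ij): [uu,u] = E_u/2 = -1, [uu,v] = F_u - E_v/2 = 2, [uv,u] = E_v/2 = 0, [uv,v] = G_u/2 = 0, [vv,u] = F_v - G_u/2 = -1, [vv,v] = G_v/2 = 2
Gamma^u_ij = (G*[ij,u] - F*[ij,v])/(EG - F^2), Gamma^v_ij = (E*[ij,v] - F*[ij,u])/(EG - F^2)


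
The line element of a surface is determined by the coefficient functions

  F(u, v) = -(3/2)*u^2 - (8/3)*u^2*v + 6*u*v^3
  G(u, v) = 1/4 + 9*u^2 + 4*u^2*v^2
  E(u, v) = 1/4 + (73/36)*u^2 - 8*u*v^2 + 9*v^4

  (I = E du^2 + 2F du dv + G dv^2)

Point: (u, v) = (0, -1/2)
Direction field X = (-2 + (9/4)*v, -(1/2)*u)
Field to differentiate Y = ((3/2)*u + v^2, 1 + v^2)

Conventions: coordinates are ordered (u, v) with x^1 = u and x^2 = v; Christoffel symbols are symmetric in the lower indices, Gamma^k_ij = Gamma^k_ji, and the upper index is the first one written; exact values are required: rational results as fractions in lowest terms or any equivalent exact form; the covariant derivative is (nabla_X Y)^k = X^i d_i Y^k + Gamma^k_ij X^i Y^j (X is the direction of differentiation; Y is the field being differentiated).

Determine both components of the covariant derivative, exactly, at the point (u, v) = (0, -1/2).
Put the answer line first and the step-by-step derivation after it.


Answer: (nabla_X Y)^u = 1475/208, (nabla_X Y)^v = -75/16

E = 13/16, F = 0, G = 1/4 at the point
E_u = -2, E_v = -9/2, F_u = -3/4, F_v = 0, G_u = 0, G_v = 0
EG - F^2 = 13/64;  g^inv = (64/13) * [[1/4, 0], [0, 13/16]]
first-kind symbols [ij,l] = (1/2)(d_i g_jl + d_j g_il - d_l g_ij): [uu,u] = E_u/2 = -1, [uu,v] = F_u - E_v/2 = 3/2, [uv,u] = E_v/2 = -9/4, [uv,v] = G_u/2 = 0, [vv,u] = F_v - G_u/2 = 0, [vv,v] = G_v/2 = 0
Gamma^u_ij = (G*[ij,u] - F*[ij,v])/(EG - F^2), Gamma^v_ij = (E*[ij,v] - F*[ij,u])/(EG - F^2)
Gamma_uuu = -16/13, Gamma_uuv = -36/13, Gamma_uvv = 0, Gamma_vuu = 6, Gamma_vuv = 0, Gamma_vvv = 0
X = (-25/8, 0), Y = (1/4, 5/4) at the point


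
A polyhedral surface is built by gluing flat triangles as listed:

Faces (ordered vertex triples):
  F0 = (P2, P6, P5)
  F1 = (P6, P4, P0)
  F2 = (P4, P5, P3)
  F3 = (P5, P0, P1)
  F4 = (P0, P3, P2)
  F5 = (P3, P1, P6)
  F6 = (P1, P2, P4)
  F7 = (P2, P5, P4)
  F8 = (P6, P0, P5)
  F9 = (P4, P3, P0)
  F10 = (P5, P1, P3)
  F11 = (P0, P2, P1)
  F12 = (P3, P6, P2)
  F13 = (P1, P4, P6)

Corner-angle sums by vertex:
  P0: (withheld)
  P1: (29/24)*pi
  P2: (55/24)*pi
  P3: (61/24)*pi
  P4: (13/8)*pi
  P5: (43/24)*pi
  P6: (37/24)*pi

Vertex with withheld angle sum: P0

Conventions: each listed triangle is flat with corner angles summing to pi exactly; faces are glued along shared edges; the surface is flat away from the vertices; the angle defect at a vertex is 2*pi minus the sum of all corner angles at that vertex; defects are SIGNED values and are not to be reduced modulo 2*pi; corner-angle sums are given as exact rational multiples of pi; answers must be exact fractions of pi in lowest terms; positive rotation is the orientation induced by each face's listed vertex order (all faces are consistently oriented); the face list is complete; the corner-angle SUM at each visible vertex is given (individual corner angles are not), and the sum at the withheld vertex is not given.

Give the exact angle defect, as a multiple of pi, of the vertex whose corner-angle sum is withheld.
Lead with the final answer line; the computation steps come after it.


Answer: defect(P0) = -pi

V = 7, E = 21, F = 14; chi = V - E + F = 0
Gauss-Bonnet: total defect = 2*pi*chi = 0; visible defects sum to pi


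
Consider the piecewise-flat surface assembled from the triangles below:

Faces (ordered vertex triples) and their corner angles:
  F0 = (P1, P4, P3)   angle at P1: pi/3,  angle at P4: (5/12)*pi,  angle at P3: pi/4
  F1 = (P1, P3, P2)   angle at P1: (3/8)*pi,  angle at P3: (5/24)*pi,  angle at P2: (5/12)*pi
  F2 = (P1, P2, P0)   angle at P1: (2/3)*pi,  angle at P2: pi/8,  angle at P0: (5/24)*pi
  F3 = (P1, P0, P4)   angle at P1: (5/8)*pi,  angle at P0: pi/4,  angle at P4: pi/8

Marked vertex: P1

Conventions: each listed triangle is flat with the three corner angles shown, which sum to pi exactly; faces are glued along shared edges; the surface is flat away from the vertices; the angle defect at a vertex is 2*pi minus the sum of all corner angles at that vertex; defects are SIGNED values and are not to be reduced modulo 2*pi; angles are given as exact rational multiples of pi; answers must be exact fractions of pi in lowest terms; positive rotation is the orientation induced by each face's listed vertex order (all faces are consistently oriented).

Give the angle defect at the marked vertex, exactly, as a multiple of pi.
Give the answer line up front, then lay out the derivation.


Answer: defect(P1) = 0

Sum of corner angles at P1: 2*pi
defect = 2*pi - 2*pi


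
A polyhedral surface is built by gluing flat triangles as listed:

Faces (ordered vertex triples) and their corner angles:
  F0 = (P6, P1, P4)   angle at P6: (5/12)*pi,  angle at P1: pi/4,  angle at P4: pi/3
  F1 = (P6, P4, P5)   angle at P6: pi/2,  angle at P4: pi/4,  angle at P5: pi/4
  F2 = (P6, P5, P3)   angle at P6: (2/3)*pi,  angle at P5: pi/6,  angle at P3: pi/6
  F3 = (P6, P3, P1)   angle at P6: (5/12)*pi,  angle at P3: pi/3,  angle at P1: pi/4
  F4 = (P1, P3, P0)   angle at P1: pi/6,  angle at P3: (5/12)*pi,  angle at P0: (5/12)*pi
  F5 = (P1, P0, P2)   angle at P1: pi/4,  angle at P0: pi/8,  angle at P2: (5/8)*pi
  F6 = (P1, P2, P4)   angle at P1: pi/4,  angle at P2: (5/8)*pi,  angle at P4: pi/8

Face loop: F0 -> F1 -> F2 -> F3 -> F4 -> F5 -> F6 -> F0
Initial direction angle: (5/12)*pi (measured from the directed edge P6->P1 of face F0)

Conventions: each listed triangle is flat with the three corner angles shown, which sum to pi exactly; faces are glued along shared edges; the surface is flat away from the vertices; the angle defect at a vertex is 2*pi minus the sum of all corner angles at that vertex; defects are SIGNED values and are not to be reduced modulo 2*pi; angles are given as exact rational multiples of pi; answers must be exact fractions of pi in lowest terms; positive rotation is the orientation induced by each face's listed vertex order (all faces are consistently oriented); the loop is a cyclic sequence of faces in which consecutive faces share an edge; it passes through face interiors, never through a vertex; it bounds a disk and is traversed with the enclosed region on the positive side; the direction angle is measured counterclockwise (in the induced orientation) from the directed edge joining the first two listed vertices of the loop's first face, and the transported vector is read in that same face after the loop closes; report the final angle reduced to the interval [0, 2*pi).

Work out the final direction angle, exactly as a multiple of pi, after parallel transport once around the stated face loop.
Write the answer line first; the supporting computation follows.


Answer: final direction angle = (5/4)*pi

enclosed vertex P1: corner angles sum to (7/6)*pi, defect = 2*pi - (7/6)*pi = (5/6)*pi
enclosed vertex P6: corner angles sum to 2*pi, defect = 2*pi - 2*pi = 0
the final direction is the initial angle plus the enclosed defects, taken mod 2*pi in the induced orientation
final angle = (5/12)*pi + (5/6)*pi = (5/4)*pi (mod 2*pi)


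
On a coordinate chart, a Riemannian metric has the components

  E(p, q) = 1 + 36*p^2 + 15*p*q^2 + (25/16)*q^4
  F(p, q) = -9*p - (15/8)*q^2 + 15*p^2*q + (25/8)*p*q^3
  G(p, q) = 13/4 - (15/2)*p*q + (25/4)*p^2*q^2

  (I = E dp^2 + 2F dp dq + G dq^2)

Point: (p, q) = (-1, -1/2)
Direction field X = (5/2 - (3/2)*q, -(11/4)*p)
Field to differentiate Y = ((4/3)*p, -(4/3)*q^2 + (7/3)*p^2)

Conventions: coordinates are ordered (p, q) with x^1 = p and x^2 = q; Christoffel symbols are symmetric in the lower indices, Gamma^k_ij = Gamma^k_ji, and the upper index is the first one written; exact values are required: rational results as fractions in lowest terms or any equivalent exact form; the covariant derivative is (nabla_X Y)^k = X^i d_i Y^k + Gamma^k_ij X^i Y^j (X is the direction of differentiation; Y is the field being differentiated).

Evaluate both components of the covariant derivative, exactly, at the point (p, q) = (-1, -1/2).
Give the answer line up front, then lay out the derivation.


Answer: (nabla_X Y)^p = 300287/25659, (nabla_X Y)^q = -573533/51318

E = 8537/256, F = 91/64, G = 17/16 at the point
E_p = -273/4, E_q = 455/32, F_p = 359/64, F_q = 465/32, G_p = 5/8, G_q = 5/4
EG - F^2 = 8553/256;  g^inv = (256/8553) * [[17/16, -91/64], [-91/64, 8537/256]]
first-kind symbols [ij,l] = (1/2)(d_i g_jl + d_j g_il - d_l g_ij): [pp,p] = E_p/2 = -273/8, [pp,q] = F_p - E_q/2 = -3/2, [pq,p] = E_q/2 = 455/64, [pq,q] = G_p/2 = 5/16, [qq,p] = F_q - G_p/2 = 455/32, [qq,q] = G_q/2 = 5/8
Gamma^p_ij = (G*[ij,p] - F*[ij,q])/(EG - F^2), Gamma^q_ij = (E*[ij,q] - F*[ij,p])/(EG - F^2)
Gamma_ppp = -2912/2851, Gamma_ppq = 1820/8553, Gamma_pqq = 3640/8553, Gamma_qpp = -128/2851, Gamma_qpq = 80/8553, Gamma_qqq = 160/8553
X = (13/4, 11/4), Y = (-4/3, 2) at the point


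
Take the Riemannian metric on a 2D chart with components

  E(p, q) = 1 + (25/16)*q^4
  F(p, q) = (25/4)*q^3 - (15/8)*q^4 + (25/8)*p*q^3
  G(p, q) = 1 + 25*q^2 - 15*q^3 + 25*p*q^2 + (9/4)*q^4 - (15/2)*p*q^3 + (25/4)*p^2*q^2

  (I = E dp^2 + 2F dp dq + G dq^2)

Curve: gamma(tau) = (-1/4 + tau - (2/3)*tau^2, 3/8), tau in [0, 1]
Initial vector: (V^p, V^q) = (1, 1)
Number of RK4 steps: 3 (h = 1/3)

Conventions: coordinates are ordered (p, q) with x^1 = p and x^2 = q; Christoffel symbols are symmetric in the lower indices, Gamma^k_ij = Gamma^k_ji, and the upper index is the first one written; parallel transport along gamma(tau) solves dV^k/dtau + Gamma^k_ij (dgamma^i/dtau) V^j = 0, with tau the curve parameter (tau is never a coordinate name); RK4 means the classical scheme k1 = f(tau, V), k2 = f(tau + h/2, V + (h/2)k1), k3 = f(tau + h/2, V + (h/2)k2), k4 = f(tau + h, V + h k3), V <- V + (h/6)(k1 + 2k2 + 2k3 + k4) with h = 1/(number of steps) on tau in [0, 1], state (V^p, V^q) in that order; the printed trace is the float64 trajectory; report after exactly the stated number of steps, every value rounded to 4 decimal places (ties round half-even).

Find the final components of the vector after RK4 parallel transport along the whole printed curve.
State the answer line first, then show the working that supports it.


Answer: V^p = 0.9854, V^q = 0.8696

gamma'(tau) = (1 - (4/3)*tau, 0); f(tau, V)^k = -Gamma^k_ij(gamma(tau)) gamma'^i(tau) V^j; h = 1/3; intermediate values shown to 6 dp
curve data and Christoffel symbols at the stage parameters:
  tau = 0.000000: gamma = (-0.250000, 0.375000), gamma' = (1.000000, 0.000000); Gamma_ppp = 0.000000, Gamma_ppq = 0.053593, Gamma_pqq = 0.185791, Gamma_qpp = 0.000000, Gamma_qpq = 0.435894, Gamma_qqq = 1.511098
  tau = 0.166667: gamma = (-0.101852, 0.375000), gamma' = (0.777778, 0.000000); Gamma_ppp = 0.000000, Gamma_ppq = 0.047201, Gamma_pqq = 0.182278, Gamma_qpp = 0.000000, Gamma_qpq = 0.421198, Gamma_qqq = 1.626551
  tau = 0.333333: gamma = (0.009259, 0.375000), gamma' = (0.555556, 0.000000); Gamma_ppp = 0.000000, Gamma_ppq = 0.043039, Gamma_pqq = 0.178957, Gamma_qpp = 0.000000, Gamma_qpq = 0.409561, Gamma_qqq = 1.702965
  tau = 0.500000: gamma = (0.083333, 0.375000), gamma' = (0.333333, 0.000000); Gamma_ppp = 0.000000, Gamma_ppq = 0.040529, Gamma_pqq = 0.176526, Gamma_qpp = 0.000000, Gamma_qpq = 0.401686, Gamma_qqq = 1.749564
  tau = 0.666667: gamma = (0.120370, 0.375000), gamma' = (0.111111, 0.000000); Gamma_ppp = 0.000000, Gamma_ppq = 0.039346, Gamma_pqq = 0.175262, Gamma_qpp = 0.000000, Gamma_qpq = 0.397739, Gamma_qqq = 1.771657
  tau = 0.833333: gamma = (0.120370, 0.375000), gamma' = (-0.111111, 0.000000); Gamma_ppp = 0.000000, Gamma_ppq = 0.039346, Gamma_pqq = 0.175262, Gamma_qpp = 0.000000, Gamma_qpq = 0.397739, Gamma_qqq = 1.771657
  tau = 1.000000: gamma = (0.083333, 0.375000), gamma' = (-0.333333, 0.000000); Gamma_ppp = 0.000000, Gamma_ppq = 0.040529, Gamma_pqq = 0.176526, Gamma_qpp = 0.000000, Gamma_qpq = 0.401686, Gamma_qqq = 1.749564
step 0: V^p = 1.0000, V^q = 1.0000
step 1: k1 = (-0.053593, -0.435894), k2 = (-0.034045, -0.303799), k3 = (-0.034853, -0.311011), k4 = (-0.021432, -0.203945); V <- V + (h/6)(k1 + 2k2 + 2k3 + k4): V^p = 0.9882, V^q = 0.8961
step 2: k1 = (-0.021427, -0.203903), k2 = (-0.011647, -0.115439), k3 = (-0.011847, -0.117413), k4 = (-0.003747, -0.037874); V <- V + (h/6)(k1 + 2k2 + 2k3 + k4): V^p = 0.9842, V^q = 0.8568
step 3: k1 = (-0.003746, -0.037866), k2 = (0.003718, 0.037587), k3 = (0.003773, 0.038143), k4 = (0.011747, 0.116429); V <- V + (h/6)(k1 + 2k2 + 2k3 + k4): V^p = 0.9854, V^q = 0.8696


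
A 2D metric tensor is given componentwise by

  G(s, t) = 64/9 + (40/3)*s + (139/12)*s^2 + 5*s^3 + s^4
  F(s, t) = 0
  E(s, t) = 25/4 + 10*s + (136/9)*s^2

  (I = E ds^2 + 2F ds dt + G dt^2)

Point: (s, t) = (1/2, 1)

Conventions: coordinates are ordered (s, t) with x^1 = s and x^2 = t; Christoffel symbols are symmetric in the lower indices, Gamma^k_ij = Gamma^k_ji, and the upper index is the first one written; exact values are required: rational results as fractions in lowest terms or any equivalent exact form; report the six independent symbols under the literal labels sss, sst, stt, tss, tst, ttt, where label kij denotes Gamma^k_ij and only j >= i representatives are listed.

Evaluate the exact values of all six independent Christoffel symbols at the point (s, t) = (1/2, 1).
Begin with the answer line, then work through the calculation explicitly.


Answer: Gamma_sss = 452/541, Gamma_sst = 0, Gamma_stt = -525/541, Gamma_tss = 0, Gamma_tst = 21/25, Gamma_ttt = 0

E = 541/36, F = 0, G = 625/36 at the point
E_s = 226/9, E_t = 0, F_s = 0, F_t = 0, G_s = 175/6, G_t = 0
EG - F^2 = 338125/1296;  g^inv = (1296/338125) * [[625/36, 0], [0, 541/36]]
first-kind symbols [ij,l] = (1/2)(d_i g_jl + d_j g_il - d_l g_ij): [ss,s] = E_s/2 = 113/9, [ss,t] = F_s - E_t/2 = 0, [st,s] = E_t/2 = 0, [st,t] = G_s/2 = 175/12, [tt,s] = F_t - G_s/2 = -175/12, [tt,t] = G_t/2 = 0
Gamma^s_ij = (G*[ij,s] - F*[ij,t])/(EG - F^2), Gamma^t_ij = (E*[ij,t] - F*[ij,s])/(EG - F^2)


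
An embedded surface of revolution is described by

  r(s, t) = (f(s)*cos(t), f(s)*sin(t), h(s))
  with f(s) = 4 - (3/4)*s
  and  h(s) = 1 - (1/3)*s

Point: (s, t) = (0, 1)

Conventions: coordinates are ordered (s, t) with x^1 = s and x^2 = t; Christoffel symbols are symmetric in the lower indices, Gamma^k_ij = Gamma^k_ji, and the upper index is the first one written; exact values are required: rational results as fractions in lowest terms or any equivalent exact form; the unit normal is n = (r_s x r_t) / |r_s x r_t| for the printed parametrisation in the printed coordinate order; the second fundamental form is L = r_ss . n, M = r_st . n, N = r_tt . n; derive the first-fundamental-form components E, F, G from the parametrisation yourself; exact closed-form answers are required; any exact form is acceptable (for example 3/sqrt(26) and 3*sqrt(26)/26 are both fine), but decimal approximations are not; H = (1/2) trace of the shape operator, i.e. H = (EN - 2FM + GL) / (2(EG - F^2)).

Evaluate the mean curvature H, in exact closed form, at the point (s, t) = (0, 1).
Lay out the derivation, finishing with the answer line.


f = 4, f' = -3/4, f'' = 0, h' = -1/3, h'' = 0
E = 97/144, F = 0, G = 16; answer radicand W^2 = 97/144
unnormalised second-form numerators: l = 0, m = 0, n = -4/3; L = l/sqrt(97/144), and similarly M = m/sqrt(W^2), N = n/sqrt(W^2)
H = (E*n - 2*F*m + G*l) / (2*(EG - F^2)*sqrt(W^2)); E*n - 2*F*m + G*l = -97/108, EG - F^2 = 97/9, so H = (-1/24)/sqrt(97/144)

Answer: H = -sqrt(97)/194


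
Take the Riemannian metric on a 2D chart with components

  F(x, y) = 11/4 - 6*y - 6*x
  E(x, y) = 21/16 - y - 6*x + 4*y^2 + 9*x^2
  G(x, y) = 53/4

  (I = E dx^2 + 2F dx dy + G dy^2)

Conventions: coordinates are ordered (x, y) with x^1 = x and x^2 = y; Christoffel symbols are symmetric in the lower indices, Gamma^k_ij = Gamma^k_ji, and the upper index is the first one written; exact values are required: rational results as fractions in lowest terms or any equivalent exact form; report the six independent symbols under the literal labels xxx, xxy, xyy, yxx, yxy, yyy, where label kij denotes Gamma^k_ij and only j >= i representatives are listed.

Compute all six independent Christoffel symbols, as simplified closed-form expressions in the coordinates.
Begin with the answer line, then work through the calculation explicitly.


Answer: Gamma_xxx = (-1536*x*y + 5520*x - 1536*y^2 - 1408*y - 1576)/(5328*x^2 - 4608*x*y - 2976*x + 1088*y^2 + 1264*y + 629), Gamma_xxy = (3392*y - 424)/(5328*x^2 - 4608*x*y - 2976*x + 1088*y^2 + 1264*y + 629), Gamma_xyy = -5088/(5328*x^2 - 4608*x*y - 2976*x + 1088*y^2 + 1264*y + 629), Gamma_yxx = (-2304*x^2*y + 288*x^2 + 4992*x*y - 624*x - 1024*y^3 - 1152*y^2 - 1136*y + 66)/(5328*x^2 - 4608*x*y - 2976*x + 1088*y^2 + 1264*y + 629), Gamma_yxy = (1536*x*y - 192*x + 1536*y^2 - 896*y + 88)/(5328*x^2 - 4608*x*y - 2976*x + 1088*y^2 + 1264*y + 629), Gamma_yyy = (-2304*x - 2304*y + 1056)/(5328*x^2 - 4608*x*y - 2976*x + 1088*y^2 + 1264*y + 629)

E = 21/16 - y - 6*x + 4*y^2 + 9*x^2; F = 11/4 - 6*y - 6*x; G = 53/4
Gamma^k_ij = (1/2) g^{kl} (d_i g_jl + d_j g_il - d_l g_ij), with g^inv = (1/(EG-F^2)) [[G, -F], [-F, E]]
first partials: E_x = -6 + 18*x, E_y = -1 + 8*y, F_x = -6, F_y = -6, G_x = 0, G_y = 0
D = EG - F^2 = 629/64 + (79/4)*y - (93/2)*x + 17*y^2 - 72*x*y + (333/4)*x^2
expanded: Gamma^x_xx = (G E_x - 2F F_x + F E_y)/(2D), Gamma^x_xy = (G E_y - F G_x)/(2D), Gamma^x_yy = (2G F_y - G G_x - F G_y)/(2D), Gamma^y_xx = (2E F_x - E E_y - F E_x)/(2D), Gamma^y_xy = (E G_x - F E_y)/(2D), Gamma^y_yy = (E G_y - 2F F_y + F G_x)/(2D); substitute and cancel common factors


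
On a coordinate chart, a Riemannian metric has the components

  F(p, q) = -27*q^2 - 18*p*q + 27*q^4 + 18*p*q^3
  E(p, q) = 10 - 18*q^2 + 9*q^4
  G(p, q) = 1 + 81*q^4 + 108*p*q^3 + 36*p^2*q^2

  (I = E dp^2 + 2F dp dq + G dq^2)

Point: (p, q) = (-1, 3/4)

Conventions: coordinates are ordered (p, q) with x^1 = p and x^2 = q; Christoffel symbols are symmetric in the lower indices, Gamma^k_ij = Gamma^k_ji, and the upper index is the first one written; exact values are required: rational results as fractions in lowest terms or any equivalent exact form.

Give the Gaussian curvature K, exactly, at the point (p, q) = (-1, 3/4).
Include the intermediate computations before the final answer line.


E = 697/256, F = -189/256, G = 337/256, EG - F^2 = 389/128 at the point
E_p = 0, E_q = -189/16, F_p = -189/32, F_q = -117/16, G_p = 81/16, G_q = 135/16
E_qq = 99/4, F_pq = 99/8, G_pp = 81/2
By Brioschi, K is (det M1 - det M2) divided by (EG - F^2) squared.
M1 = [[-E_qq/2 + F_pq - G_pp/2, E_p/2, F_p - E_q/2], [F_q - G_p/2, E, F], [G_q/2, F, G]] = [[-81/4, 0, 0], [-315/32, 697/256, -189/256], [135/32, -189/256, 337/256]]; det M1 = -31509/512
M2 = [[0, E_q/2, G_p/2], [E_q/2, E, F], [G_p/2, F, G]] = [[0, -189/32, 81/32], [-189/32, 697/256, -189/256], [81/32, -189/256, 337/256]]; det M2 = -21141/512
det M1 - det M2 = -81/4; K = -81/4 / (389/128)^2 = -331776/151321

Answer: K = -331776/151321


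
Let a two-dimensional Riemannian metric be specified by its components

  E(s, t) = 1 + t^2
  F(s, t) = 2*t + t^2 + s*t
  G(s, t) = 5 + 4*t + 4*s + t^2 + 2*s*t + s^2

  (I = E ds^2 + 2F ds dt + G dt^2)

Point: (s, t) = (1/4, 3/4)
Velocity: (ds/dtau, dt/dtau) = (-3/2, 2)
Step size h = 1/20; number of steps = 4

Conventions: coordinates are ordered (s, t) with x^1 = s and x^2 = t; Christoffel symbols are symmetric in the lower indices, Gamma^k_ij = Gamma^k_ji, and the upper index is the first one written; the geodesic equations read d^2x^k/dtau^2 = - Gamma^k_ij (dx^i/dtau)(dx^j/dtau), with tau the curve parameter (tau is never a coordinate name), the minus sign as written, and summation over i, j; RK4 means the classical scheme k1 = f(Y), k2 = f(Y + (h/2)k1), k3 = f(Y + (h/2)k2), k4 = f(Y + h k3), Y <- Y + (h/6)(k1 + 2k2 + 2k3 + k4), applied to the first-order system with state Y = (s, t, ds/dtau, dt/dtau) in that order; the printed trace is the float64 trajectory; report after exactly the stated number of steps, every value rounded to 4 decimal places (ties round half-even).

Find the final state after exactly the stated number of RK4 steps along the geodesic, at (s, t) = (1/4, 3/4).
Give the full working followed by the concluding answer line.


f(Y) = (ds/dtau, dt/dtau, -Gamma^s_ij Y'^i Y'^j, -Gamma^t_ij Y'^i Y'^j) with the Gammas evaluated at the stage position; h = 0.050000; intermediate values shown to 6 dp
step 0: s = 0.2500, t = 0.7500, ds/dtau = -1.5000, dt/dtau = 2.0000
step 1:
  k1: at (s, t) = (0.250000, 0.750000), (ds/dtau, dt/dtau) = (-1.500000, 2.000000); Gamma_sss = 0.000000, Gamma_sst = 0.071006, Gamma_stt = 0.071006, Gamma_tss = 0.000000, Gamma_tst = 0.284024, Gamma_ttt = 0.284024; k1 = (-1.500000, 2.000000, 0.142012, 0.568047)
  k2: at (s, t) = (0.212500, 0.800000), (ds/dtau, dt/dtau) = (-1.496450, 2.014201); Gamma_sss = 0.000000, Gamma_sst = 0.074661, Gamma_stt = 0.074661, Gamma_tss = 0.000000, Gamma_tst = 0.281144, Gamma_ttt = 0.281144; k2 = (-1.496450, 2.014201, 0.147178, 0.554217)
  k3: at (s, t) = (0.212589, 0.800355), (ds/dtau, dt/dtau) = (-1.496321, 2.013855); Gamma_sss = 0.000000, Gamma_sst = 0.074671, Gamma_stt = 0.074671, Gamma_tss = 0.000000, Gamma_tst = 0.281100, Gamma_ttt = 0.281100; k3 = (-1.496321, 2.013855, 0.147187, 0.554086)
  k4: at (s, t) = (0.175184, 0.850693), (ds/dtau, dt/dtau) = (-1.492641, 2.027704); Gamma_sss = 0.000000, Gamma_sst = 0.078191, Gamma_stt = 0.078191, Gamma_tss = 0.000000, Gamma_tst = 0.278124, Gamma_ttt = 0.278124; k4 = (-1.492641, 2.027704, 0.151823, 0.540028)
  Y <- Y + (h/6)(k1 + 2k2 + 2k3 + k4): s = 0.1752, t = 0.8507, ds/dtau = -1.4926, dt/dtau = 2.0277
step 2:
  k1: at (s, t) = (0.175182, 0.850698), (ds/dtau, dt/dtau) = (-1.492645, 2.027706); Gamma_sss = 0.000000, Gamma_sst = 0.078192, Gamma_stt = 0.078192, Gamma_tss = 0.000000, Gamma_tst = 0.278123, Gamma_ttt = 0.278123; k1 = (-1.492645, 2.027706, 0.151825, 0.540032)
  k2: at (s, t) = (0.137866, 0.901391), (ds/dtau, dt/dtau) = (-1.488850, 2.041206); Gamma_sss = 0.000000, Gamma_sst = 0.081577, Gamma_stt = 0.081577, Gamma_tss = 0.000000, Gamma_tst = 0.275056, Gamma_ttt = 0.275056; k2 = (-1.488850, 2.041206, 0.155940, 0.525790)
  k3: at (s, t) = (0.137961, 0.901729), (ds/dtau, dt/dtau) = (-1.488747, 2.040850); Gamma_sss = 0.000000, Gamma_sst = 0.081584, Gamma_stt = 0.081584, Gamma_tss = 0.000000, Gamma_tst = 0.275015, Gamma_ttt = 0.275015; k3 = (-1.488747, 2.040850, 0.155951, 0.525704)
  k4: at (s, t) = (0.100744, 0.952741), (ds/dtau, dt/dtau) = (-1.484848, 2.053991); Gamma_sss = 0.000000, Gamma_sst = 0.084828, Gamma_stt = 0.084828, Gamma_tss = 0.000000, Gamma_tst = 0.271868, Gamma_ttt = 0.271868; k4 = (-1.484848, 2.053991, 0.159548, 0.511343)
  Y <- Y + (h/6)(k1 + 2k2 + 2k3 + k4): s = 0.1007, t = 0.9527, ds/dtau = -1.4849, dt/dtau = 2.0540
step 3:
  k1: at (s, t) = (0.100743, 0.952747), (ds/dtau, dt/dtau) = (-1.484852, 2.053992); Gamma_sss = 0.000000, Gamma_sst = 0.084828, Gamma_stt = 0.084828, Gamma_tss = 0.000000, Gamma_tst = 0.271868, Gamma_ttt = 0.271868; k1 = (-1.484852, 2.053992, 0.159550, 0.511347)
  k2: at (s, t) = (0.063621, 1.004097), (ds/dtau, dt/dtau) = (-1.480864, 2.066776); Gamma_sss = 0.000000, Gamma_sst = 0.087931, Gamma_stt = 0.087931, Gamma_tss = 0.000000, Gamma_tst = 0.268648, Gamma_ttt = 0.268648; k2 = (-1.480864, 2.066776, 0.162643, 0.496908)
  k3: at (s, t) = (0.063721, 1.004416), (ds/dtau, dt/dtau) = (-1.480786, 2.066415); Gamma_sss = 0.000000, Gamma_sst = 0.087935, Gamma_stt = 0.087935, Gamma_tss = 0.000000, Gamma_tst = 0.268609, Gamma_ttt = 0.268609; k3 = (-1.480786, 2.066415, 0.162658, 0.496864)
  k4: at (s, t) = (0.026703, 1.056068), (ds/dtau, dt/dtau) = (-1.476719, 2.078835); Gamma_sss = 0.000000, Gamma_sst = 0.090893, Gamma_stt = 0.090893, Gamma_tss = 0.000000, Gamma_tst = 0.265327, Gamma_ttt = 0.265327; k4 = (-1.476719, 2.078835, 0.165258, 0.482406)
  Y <- Y + (h/6)(k1 + 2k2 + 2k3 + k4): s = 0.0267, t = 1.0561, ds/dtau = -1.4767, dt/dtau = 2.0788
step 4:
  k1: at (s, t) = (0.026702, 1.056074), (ds/dtau, dt/dtau) = (-1.476724, 2.078836); Gamma_sss = 0.000000, Gamma_sst = 0.090894, Gamma_stt = 0.090894, Gamma_tss = 0.000000, Gamma_tst = 0.265327, Gamma_ttt = 0.265327; k1 = (-1.476724, 2.078836, 0.165260, 0.482410)
  k2: at (s, t) = (-0.010216, 1.108045), (ds/dtau, dt/dtau) = (-1.472592, 2.090896); Gamma_sss = 0.000000, Gamma_sst = 0.093709, Gamma_stt = 0.093709, Gamma_tss = 0.000000, Gamma_tst = 0.261988, Gamma_ttt = 0.261988; k2 = (-1.472592, 2.090896, 0.167386, 0.467971)
  k3: at (s, t) = (-0.010113, 1.108346), (ds/dtau, dt/dtau) = (-1.472539, 2.090535); Gamma_sss = 0.000000, Gamma_sst = 0.093709, Gamma_stt = 0.093709, Gamma_tss = 0.000000, Gamma_tst = 0.261952, Gamma_ttt = 0.261952; k3 = (-1.472539, 2.090535, 0.167407, 0.467965)
  k4: at (s, t) = (-0.046925, 1.160600), (ds/dtau, dt/dtau) = (-1.468354, 2.102234); Gamma_sss = 0.000000, Gamma_sst = 0.096380, Gamma_stt = 0.096380, Gamma_tss = 0.000000, Gamma_tst = 0.258569, Gamma_ttt = 0.258569; k4 = (-1.468354, 2.102234, 0.169075, 0.453596)
  Y <- Y + (h/6)(k1 + 2k2 + 2k3 + k4): s = -0.0469, t = 1.1606, ds/dtau = -1.4684, dt/dtau = 2.1022

Answer: s = -0.0469, t = 1.1606, ds/dtau = -1.4684, dt/dtau = 2.1022


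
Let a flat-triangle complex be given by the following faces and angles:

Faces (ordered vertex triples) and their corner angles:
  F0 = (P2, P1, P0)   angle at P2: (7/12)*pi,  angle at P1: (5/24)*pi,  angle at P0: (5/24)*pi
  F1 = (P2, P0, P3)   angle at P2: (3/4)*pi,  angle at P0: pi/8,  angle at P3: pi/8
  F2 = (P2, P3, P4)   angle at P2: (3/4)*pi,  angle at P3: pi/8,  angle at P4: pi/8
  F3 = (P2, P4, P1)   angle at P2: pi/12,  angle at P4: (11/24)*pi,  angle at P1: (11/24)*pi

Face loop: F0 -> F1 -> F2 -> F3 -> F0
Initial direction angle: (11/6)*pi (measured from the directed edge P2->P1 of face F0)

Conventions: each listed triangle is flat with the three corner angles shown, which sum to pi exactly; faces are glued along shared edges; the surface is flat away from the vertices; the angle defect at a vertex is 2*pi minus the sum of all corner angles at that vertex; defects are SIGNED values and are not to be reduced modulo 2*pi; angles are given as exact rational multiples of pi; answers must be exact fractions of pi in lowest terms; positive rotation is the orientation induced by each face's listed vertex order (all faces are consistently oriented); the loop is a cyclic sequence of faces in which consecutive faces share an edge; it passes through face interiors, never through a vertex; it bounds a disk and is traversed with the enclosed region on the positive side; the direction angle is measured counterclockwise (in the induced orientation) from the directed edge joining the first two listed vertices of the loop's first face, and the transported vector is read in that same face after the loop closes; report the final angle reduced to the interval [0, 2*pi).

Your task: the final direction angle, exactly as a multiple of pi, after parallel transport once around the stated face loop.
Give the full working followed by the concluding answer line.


enclosed vertex P2: corner angles sum to (13/6)*pi, defect = 2*pi - (13/6)*pi = -pi/6
the rotation equals the total enclosed defect, so the final angle is initial + defects (mod 2*pi)
final angle = (11/6)*pi - pi/6 = (5/3)*pi (mod 2*pi)

Answer: final direction angle = (5/3)*pi


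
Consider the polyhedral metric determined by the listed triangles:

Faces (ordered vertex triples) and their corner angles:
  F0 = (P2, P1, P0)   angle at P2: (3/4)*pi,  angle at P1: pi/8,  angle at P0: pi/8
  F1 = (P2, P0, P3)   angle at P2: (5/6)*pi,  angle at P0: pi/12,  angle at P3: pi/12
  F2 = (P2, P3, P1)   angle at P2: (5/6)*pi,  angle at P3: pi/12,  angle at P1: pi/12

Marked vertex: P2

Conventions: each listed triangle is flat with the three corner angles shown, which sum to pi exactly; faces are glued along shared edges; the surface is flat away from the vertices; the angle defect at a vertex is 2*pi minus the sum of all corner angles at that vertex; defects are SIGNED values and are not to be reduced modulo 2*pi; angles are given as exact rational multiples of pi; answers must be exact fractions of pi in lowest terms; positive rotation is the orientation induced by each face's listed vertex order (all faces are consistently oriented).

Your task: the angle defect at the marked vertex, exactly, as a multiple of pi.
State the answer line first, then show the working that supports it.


Answer: defect(P2) = (-5/12)*pi

Sum of corner angles at P2: (29/12)*pi
defect = 2*pi - (29/12)*pi


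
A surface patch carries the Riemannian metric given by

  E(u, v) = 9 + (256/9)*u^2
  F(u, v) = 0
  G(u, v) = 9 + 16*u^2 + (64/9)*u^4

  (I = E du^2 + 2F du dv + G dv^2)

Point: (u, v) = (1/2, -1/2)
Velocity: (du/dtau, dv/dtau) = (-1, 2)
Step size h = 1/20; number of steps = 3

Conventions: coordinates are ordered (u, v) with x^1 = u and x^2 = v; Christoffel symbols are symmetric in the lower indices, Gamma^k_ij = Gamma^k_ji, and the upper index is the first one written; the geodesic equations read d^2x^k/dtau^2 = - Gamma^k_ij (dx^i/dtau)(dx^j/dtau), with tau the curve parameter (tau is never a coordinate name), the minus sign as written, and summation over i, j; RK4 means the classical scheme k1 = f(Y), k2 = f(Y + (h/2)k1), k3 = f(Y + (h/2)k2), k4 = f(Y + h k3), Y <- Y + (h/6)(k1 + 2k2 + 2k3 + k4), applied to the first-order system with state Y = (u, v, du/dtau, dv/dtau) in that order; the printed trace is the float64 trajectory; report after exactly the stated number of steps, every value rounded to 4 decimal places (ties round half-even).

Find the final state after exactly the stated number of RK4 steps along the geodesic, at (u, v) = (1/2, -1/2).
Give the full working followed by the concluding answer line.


f(Y) = (du/dtau, dv/dtau, -Gamma^u_ij Y'^i Y'^j, -Gamma^v_ij Y'^i Y'^j) with the Gammas evaluated at the stage position; h = 0.050000; intermediate values shown to 6 dp
step 0: u = 0.5000, v = -0.5000, du/dtau = -1.0000, dv/dtau = 2.0000
step 1:
  k1: at (u, v) = (0.500000, -0.500000), (du/dtau, dv/dtau) = (-1.000000, 2.000000); Gamma_uuu = 0.882759, Gamma_uuv = 0.000000, Gamma_uvv = -0.606897, Gamma_vuu = 0.000000, Gamma_vuv = 0.727273, Gamma_vvv = 0.000000; k1 = (-1.000000, 2.000000, 1.544828, 2.909091)
  k2: at (u, v) = (0.475000, -0.450000), (du/dtau, dv/dtau) = (-0.961379, 2.072727); Gamma_uuu = 0.876333, Gamma_uuv = 0.000000, Gamma_uvv = -0.591799, Gamma_vuu = 0.000000, Gamma_vuv = 0.703378, Gamma_vvv = 0.000000; k2 = (-0.961379, 2.072727, 1.732534, 2.803211)
  k3: at (u, v) = (0.475966, -0.448182), (du/dtau, dv/dtau) = (-0.956687, 2.070080); Gamma_uuu = 0.876630, Gamma_uuv = 0.000000, Gamma_uvv = -0.592401, Gamma_vuu = 0.000000, Gamma_vuv = 0.704329, Gamma_vvv = 0.000000; k3 = (-0.956687, 2.070080, 1.736243, 2.789732)
  k4: at (u, v) = (0.452166, -0.396496), (du/dtau, dv/dtau) = (-0.913188, 2.139487); Gamma_uuu = 0.868114, Gamma_uuv = 0.000000, Gamma_uvv = -0.577058, Gamma_vuu = 0.000000, Gamma_vuv = 0.680228, Gamma_vvv = 0.000000; k4 = (-0.913188, 2.139487, 1.917499, 2.657994)
  Y <- Y + (h/6)(k1 + 2k2 + 2k3 + k4): u = 0.4521, v = -0.3965, du/dtau = -0.9133, dv/dtau = 2.1396
step 2:
  k1: at (u, v) = (0.452089, -0.396457), (du/dtau, dv/dtau) = (-0.913334, 2.139608); Gamma_uuu = 0.868082, Gamma_uuv = 0.000000, Gamma_uvv = -0.577007, Gamma_vuu = 0.000000, Gamma_vuv = 0.680148, Gamma_vvv = 0.000000; k1 = (-0.913334, 2.139608, 1.917359, 2.658259)
  k2: at (u, v) = (0.429256, -0.342967), (du/dtau, dv/dtau) = (-0.865400, 2.206065); Gamma_uuu = 0.857368, Gamma_uuv = 0.000000, Gamma_uvv = -0.561259, Gamma_vuu = 0.000000, Gamma_vuv = 0.655722, Gamma_vvv = 0.000000; k2 = (-0.865400, 2.206065, 2.089393, 2.503717)
  k3: at (u, v) = (0.430454, -0.341306), (du/dtau, dv/dtau) = (-0.861100, 2.202201); Gamma_uuu = 0.857996, Gamma_uuv = 0.000000, Gamma_uvv = -0.562112, Gamma_vuu = 0.000000, Gamma_vuv = 0.657036, Gamma_vvv = 0.000000; k3 = (-0.861100, 2.202201, 2.089872, 2.491893)
  k4: at (u, v) = (0.409034, -0.286347), (du/dtau, dv/dtau) = (-0.808841, 2.264203); Gamma_uuu = 0.845609, Gamma_uuv = 0.000000, Gamma_uvv = -0.546394, Gamma_vuu = 0.000000, Gamma_vuv = 0.633028, Gamma_vvv = 0.000000; k4 = (-0.808841, 2.264203, 2.247935, 2.318630)
  Y <- Y + (h/6)(k1 + 2k2 + 2k3 + k4): u = 0.4090, v = -0.2863, du/dtau = -0.8090, dv/dtau = 2.2643
step 3:
  k1: at (u, v) = (0.408963, -0.286288), (du/dtau, dv/dtau) = (-0.808969, 2.264342); Gamma_uuu = 0.845564, Gamma_uuv = 0.000000, Gamma_uvv = -0.546340, Gamma_vuu = 0.000000, Gamma_vuv = 0.632946, Gamma_vvv = 0.000000; k1 = (-0.808969, 2.264342, 2.247857, 2.318841)
  k2: at (u, v) = (0.388738, -0.229679), (du/dtau, dv/dtau) = (-0.752773, 2.322313); Gamma_uuu = 0.831484, Gamma_uuv = 0.000000, Gamma_uvv = -0.530535, Gamma_vuu = 0.000000, Gamma_vuv = 0.609252, Gamma_vvv = 0.000000; k2 = (-0.752773, 2.322313, 2.390077, 2.130156)
  k3: at (u, v) = (0.390143, -0.228230), (du/dtau, dv/dtau) = (-0.749217, 2.317596); Gamma_uuu = 0.832540, Gamma_uuv = 0.000000, Gamma_uvv = -0.531665, Gamma_vuu = 0.000000, Gamma_vuv = 0.610930, Gamma_vvv = 0.000000; k3 = (-0.749217, 2.317596, 2.388380, 2.121616)
  k4: at (u, v) = (0.371502, -0.170408), (du/dtau, dv/dtau) = (-0.689550, 2.370423); Gamma_uuu = 0.817530, Gamma_uuv = 0.000000, Gamma_uvv = -0.516276, Gamma_vuu = 0.000000, Gamma_vuv = 0.588278, Gamma_vvv = 0.000000; k4 = (-0.689550, 2.370423, 2.512185, 1.923112)
  Y <- Y + (h/6)(k1 + 2k2 + 2k3 + k4): u = 0.3714, v = -0.1703, du/dtau = -0.6897, dv/dtau = 2.3706

Answer: u = 0.3714, v = -0.1703, du/dtau = -0.6897, dv/dtau = 2.3706


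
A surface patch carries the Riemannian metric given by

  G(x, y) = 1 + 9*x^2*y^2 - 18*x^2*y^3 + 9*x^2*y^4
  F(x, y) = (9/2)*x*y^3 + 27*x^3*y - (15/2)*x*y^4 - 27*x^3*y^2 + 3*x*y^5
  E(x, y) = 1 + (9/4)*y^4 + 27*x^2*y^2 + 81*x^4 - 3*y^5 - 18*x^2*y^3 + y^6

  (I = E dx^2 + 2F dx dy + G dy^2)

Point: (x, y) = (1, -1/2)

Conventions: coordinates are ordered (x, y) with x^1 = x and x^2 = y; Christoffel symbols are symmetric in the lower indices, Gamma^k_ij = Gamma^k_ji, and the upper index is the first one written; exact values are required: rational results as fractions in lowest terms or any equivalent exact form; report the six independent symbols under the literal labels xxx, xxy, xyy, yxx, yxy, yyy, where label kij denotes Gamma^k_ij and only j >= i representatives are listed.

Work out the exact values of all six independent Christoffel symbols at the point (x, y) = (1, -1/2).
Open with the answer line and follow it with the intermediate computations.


Answer: Gamma_xxx = 2736/1541, Gamma_xxy = -342/1541, Gamma_xyy = 912/1541, Gamma_yxx = -648/1541, Gamma_yxy = 81/1541, Gamma_yyy = -216/1541

E = 365/4, F = -171/8, G = 97/16 at the point
E_x = 342, E_y = -171/4, F_x = -495/8, F_y = 993/16, G_x = 81/8, G_y = -27
EG - F^2 = 1541/16;  g^inv = (16/1541) * [[97/16, 171/8], [171/8, 365/4]]
first-kind symbols [ij,l] = (1/2)(d_i g_jl + d_j g_il - d_l g_ij): [xx,x] = E_x/2 = 171, [xx,y] = F_x - E_y/2 = -81/2, [xy,x] = E_y/2 = -171/8, [xy,y] = G_x/2 = 81/16, [yy,x] = F_y - G_x/2 = 57, [yy,y] = G_y/2 = -27/2
Gamma^x_ij = (G*[ij,x] - F*[ij,y])/(EG - F^2), Gamma^y_ij = (E*[ij,y] - F*[ij,x])/(EG - F^2)


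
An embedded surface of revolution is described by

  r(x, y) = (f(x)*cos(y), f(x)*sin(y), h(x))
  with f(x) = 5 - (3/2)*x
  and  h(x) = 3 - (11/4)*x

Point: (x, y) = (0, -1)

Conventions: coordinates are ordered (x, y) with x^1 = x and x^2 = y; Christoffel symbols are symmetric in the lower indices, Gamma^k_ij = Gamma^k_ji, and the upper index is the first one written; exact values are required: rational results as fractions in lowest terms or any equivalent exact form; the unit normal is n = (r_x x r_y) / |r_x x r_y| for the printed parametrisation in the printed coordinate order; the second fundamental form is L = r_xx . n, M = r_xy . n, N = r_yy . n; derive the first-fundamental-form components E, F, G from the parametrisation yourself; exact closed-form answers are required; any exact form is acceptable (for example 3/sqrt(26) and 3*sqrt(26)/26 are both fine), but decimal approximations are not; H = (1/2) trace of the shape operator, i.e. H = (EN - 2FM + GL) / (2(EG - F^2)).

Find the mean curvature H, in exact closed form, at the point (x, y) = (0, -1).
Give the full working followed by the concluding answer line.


f = 5, f' = -3/2, f'' = 0, h' = -11/4, h'' = 0
E = 157/16, F = 0, G = 25; answer radicand W^2 = 157/16
unnormalised second-form numerators: l = 0, m = 0, n = -55/4; L = l/sqrt(157/16), and similarly M = m/sqrt(W^2), N = n/sqrt(W^2)
H = (E*n - 2*F*m + G*l) / (2*(EG - F^2)*sqrt(W^2)); E*n - 2*F*m + G*l = -8635/64, EG - F^2 = 3925/16, so H = (-11/40)/sqrt(157/16)

Answer: H = -11*sqrt(157)/1570


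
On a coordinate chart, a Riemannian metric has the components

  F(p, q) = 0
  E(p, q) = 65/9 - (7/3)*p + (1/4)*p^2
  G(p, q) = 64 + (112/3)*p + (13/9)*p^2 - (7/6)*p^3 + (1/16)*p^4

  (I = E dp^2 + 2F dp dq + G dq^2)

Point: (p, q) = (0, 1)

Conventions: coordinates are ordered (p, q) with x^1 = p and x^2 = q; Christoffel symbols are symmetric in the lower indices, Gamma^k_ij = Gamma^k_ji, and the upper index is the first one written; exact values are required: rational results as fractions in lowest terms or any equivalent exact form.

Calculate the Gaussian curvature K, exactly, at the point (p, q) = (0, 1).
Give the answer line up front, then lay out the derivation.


Answer: K = 9/4225

E = 65/9, F = 0, G = 64, EG - F^2 = 4160/9 at the point
E_p = -7/3, E_q = 0, F_p = 0, F_q = 0, G_p = 112/3, G_q = 0
E_qq = 0, F_pq = 0, G_pp = 26/9
K follows from Brioschi's formula, (det M1 - det M2)/(EG - F^2)^2.
M1 = [[-E_qq/2 + F_pq - G_pp/2, E_p/2, F_p - E_q/2], [F_q - G_p/2, E, F], [G_q/2, F, G]] = [[-13/9, -7/6, 0], [-56/3, 65/9, 0], [0, 0, 64]]; det M1 = -166976/81
M2 = [[0, E_q/2, G_p/2], [E_q/2, E, F], [G_p/2, F, G]] = [[0, 0, 56/3], [0, 65/9, 0], [56/3, 0, 64]]; det M2 = -203840/81
det M1 - det M2 = 4096/9; K = 4096/9 / (4160/9)^2 = 9/4225


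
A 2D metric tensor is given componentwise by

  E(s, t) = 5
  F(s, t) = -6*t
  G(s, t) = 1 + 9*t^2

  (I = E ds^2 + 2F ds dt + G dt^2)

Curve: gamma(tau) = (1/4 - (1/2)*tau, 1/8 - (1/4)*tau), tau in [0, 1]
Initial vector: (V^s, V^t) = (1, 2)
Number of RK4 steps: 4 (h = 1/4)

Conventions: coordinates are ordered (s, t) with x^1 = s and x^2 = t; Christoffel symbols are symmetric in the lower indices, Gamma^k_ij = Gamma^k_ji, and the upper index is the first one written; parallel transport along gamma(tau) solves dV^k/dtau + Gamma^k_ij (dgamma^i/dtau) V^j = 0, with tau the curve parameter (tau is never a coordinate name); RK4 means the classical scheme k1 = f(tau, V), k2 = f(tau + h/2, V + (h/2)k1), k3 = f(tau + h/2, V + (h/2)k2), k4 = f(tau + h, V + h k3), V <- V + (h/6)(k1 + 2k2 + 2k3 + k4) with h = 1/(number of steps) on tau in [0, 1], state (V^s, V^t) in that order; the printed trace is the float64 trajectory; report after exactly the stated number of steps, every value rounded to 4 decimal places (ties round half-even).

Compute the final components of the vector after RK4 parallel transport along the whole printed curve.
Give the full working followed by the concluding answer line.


gamma'(tau) = (-1/2, -1/4); f(tau, V)^k = -Gamma^k_ij(gamma(tau)) gamma'^i(tau) V^j; h = 1/4; intermediate values shown to 6 dp
curve data and Christoffel symbols at the stage parameters:
  tau = 0.000000: gamma = (0.250000, 0.125000), gamma' = (-0.500000, -0.250000); Gamma_sss = 0.000000, Gamma_sst = 0.000000, Gamma_stt = -1.167173, Gamma_tss = 0.000000, Gamma_tst = 0.000000, Gamma_ttt = 0.218845
  tau = 0.125000: gamma = (0.187500, 0.093750), gamma' = (-0.500000, -0.250000); Gamma_sss = 0.000000, Gamma_sst = 0.000000, Gamma_stt = -1.181311, Gamma_tss = 0.000000, Gamma_tst = 0.000000, Gamma_ttt = 0.166122
  tau = 0.250000: gamma = (0.125000, 0.062500), gamma' = (-0.500000, -0.250000); Gamma_sss = 0.000000, Gamma_sst = 0.000000, Gamma_stt = -1.191621, Gamma_tss = 0.000000, Gamma_tst = 0.000000, Gamma_ttt = 0.111715
  tau = 0.375000: gamma = (0.062500, 0.031250), gamma' = (-0.500000, -0.250000); Gamma_sss = 0.000000, Gamma_sst = 0.000000, Gamma_stt = -1.197894, Gamma_tss = 0.000000, Gamma_tst = 0.000000, Gamma_ttt = 0.056151
  tau = 0.500000: gamma = (0.000000, 0.000000), gamma' = (-0.500000, -0.250000); Gamma_sss = 0.000000, Gamma_sst = 0.000000, Gamma_stt = -1.200000, Gamma_tss = 0.000000, Gamma_tst = 0.000000, Gamma_ttt = 0.000000
  tau = 0.625000: gamma = (-0.062500, -0.031250), gamma' = (-0.500000, -0.250000); Gamma_sss = 0.000000, Gamma_sst = 0.000000, Gamma_stt = -1.197894, Gamma_tss = 0.000000, Gamma_tst = 0.000000, Gamma_ttt = -0.056151
  tau = 0.750000: gamma = (-0.125000, -0.062500), gamma' = (-0.500000, -0.250000); Gamma_sss = 0.000000, Gamma_sst = 0.000000, Gamma_stt = -1.191621, Gamma_tss = 0.000000, Gamma_tst = 0.000000, Gamma_ttt = -0.111715
  tau = 0.875000: gamma = (-0.187500, -0.093750), gamma' = (-0.500000, -0.250000); Gamma_sss = 0.000000, Gamma_sst = 0.000000, Gamma_stt = -1.181311, Gamma_tss = 0.000000, Gamma_tst = 0.000000, Gamma_ttt = -0.166122
  tau = 1.000000: gamma = (-0.250000, -0.125000), gamma' = (-0.500000, -0.250000); Gamma_sss = 0.000000, Gamma_sst = 0.000000, Gamma_stt = -1.167173, Gamma_tss = 0.000000, Gamma_tst = 0.000000, Gamma_ttt = -0.218845
step 0: V^s = 1.0000, V^t = 2.0000
step 1: k1 = (-0.583587, 0.109422), k2 = (-0.594695, 0.083629), k3 = (-0.593743, 0.083495), k4 = (-0.602029, 0.056440); V <- V + (h/6)(k1 + 2k2 + 2k3 + k4): V^s = 0.8516, V^t = 2.0208
step 2: k1 = (-0.602018, 0.056439), k2 = (-0.607300, 0.028467), k3 = (-0.606253, 0.028418), k4 = (-0.608383, 0.000000); V <- V + (h/6)(k1 + 2k2 + 2k3 + k4): V^s = 0.7000, V^t = 2.0279
step 3: k1 = (-0.608379, 0.000000), k2 = (-0.607311, -0.028468), k3 = (-0.606246, -0.028418), k4 = (-0.602015, -0.056439); V <- V + (h/6)(k1 + 2k2 + 2k3 + k4): V^s = 0.5484, V^t = 2.0208
step 4: k1 = (-0.602018, -0.056439), k2 = (-0.594726, -0.083633), k3 = (-0.593722, -0.083492), k4 = (-0.583576, -0.109421); V <- V + (h/6)(k1 + 2k2 + 2k3 + k4): V^s = 0.4000, V^t = 2.0000

Answer: V^s = 0.4000, V^t = 2.0000
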